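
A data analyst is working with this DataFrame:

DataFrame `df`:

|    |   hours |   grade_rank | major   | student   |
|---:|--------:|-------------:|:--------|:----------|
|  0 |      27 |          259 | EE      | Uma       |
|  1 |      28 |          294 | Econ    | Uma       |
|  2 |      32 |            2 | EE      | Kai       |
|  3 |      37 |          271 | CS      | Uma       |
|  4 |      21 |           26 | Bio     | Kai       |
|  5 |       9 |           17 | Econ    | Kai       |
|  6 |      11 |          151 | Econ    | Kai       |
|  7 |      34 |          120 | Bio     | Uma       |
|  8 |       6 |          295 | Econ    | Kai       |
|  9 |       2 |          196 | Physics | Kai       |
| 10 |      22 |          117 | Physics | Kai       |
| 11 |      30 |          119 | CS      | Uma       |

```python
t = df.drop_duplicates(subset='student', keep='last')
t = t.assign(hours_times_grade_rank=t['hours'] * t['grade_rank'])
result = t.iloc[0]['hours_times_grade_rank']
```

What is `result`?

drop duplicate student (keep=last):
    hours  grade_rank    major student
10     22         117  Physics     Kai
11     30         119       CS     Uma
add column hours_times_grade_rank = t['hours'] * t['grade_rank']:
    hours  grade_rank    major student  hours_times_grade_rank
10     22         117  Physics     Kai                    2574
11     30         119       CS     Uma                    3570
Finally, value at position 0, column 'hours_times_grade_rank' = 2574.

2574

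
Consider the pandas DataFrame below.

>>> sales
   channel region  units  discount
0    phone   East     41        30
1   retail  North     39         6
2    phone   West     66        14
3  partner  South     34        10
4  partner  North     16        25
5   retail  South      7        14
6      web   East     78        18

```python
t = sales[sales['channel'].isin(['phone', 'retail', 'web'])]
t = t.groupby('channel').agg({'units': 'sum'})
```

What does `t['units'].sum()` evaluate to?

filter rows where channel in ['phone', 'retail', 'web']:
  channel region  units  discount
0   phone   East     41        30
1  retail  North     39         6
2   phone   West     66        14
5  retail  South      7        14
6     web   East     78        18
group by channel, sum of units:
         units
channel       
phone      107
retail      46
web         78
Then the sum of column 'units': 231

231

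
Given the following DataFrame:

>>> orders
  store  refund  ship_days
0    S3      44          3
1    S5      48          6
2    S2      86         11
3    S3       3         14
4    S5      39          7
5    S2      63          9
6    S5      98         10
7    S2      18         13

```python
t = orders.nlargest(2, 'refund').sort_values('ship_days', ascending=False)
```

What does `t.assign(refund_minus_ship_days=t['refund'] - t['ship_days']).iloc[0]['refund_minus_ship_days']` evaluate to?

take 2 rows with largest refund:
  store  refund  ship_days
6    S5      98         10
2    S2      86         11
sort by ship_days descending:
  store  refund  ship_days
2    S2      86         11
6    S5      98         10
add column refund_minus_ship_days = t['refund'] - t['ship_days']:
  store  refund  ship_days  refund_minus_ship_days
2    S2      86         11                      75
6    S5      98         10                      88
Finally, value at position 0, column 'refund_minus_ship_days' = 75.

75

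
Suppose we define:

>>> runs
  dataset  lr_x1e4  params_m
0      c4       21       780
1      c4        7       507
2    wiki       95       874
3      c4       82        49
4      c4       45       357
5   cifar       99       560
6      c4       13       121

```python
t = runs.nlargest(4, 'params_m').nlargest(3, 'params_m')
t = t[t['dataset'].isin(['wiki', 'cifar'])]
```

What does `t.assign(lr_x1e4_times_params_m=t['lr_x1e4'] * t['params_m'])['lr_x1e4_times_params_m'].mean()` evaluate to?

take 4 rows with largest params_m:
  dataset  lr_x1e4  params_m
2    wiki       95       874
0      c4       21       780
5   cifar       99       560
1      c4        7       507
take 3 rows with largest params_m:
  dataset  lr_x1e4  params_m
2    wiki       95       874
0      c4       21       780
5   cifar       99       560
filter rows where dataset in ['wiki', 'cifar']:
  dataset  lr_x1e4  params_m
2    wiki       95       874
5   cifar       99       560
add column lr_x1e4_times_params_m = t['lr_x1e4'] * t['params_m']:
  dataset  lr_x1e4  params_m  lr_x1e4_times_params_m
2    wiki       95       874                   83030
5   cifar       99       560                   55440
Reading off the mean of column 'lr_x1e4_times_params_m', we get 69235.0.

69235.0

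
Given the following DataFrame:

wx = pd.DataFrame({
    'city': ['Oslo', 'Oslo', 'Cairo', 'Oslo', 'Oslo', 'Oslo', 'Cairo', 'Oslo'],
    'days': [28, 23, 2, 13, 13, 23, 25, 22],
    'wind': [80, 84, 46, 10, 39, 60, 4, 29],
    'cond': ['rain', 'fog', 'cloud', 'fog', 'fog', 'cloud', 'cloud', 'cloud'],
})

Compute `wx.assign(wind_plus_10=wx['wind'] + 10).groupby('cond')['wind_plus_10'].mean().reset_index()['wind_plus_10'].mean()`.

add column wind_plus_10 = wx['wind'] + 10:
    city  days  wind   cond  wind_plus_10
0   Oslo    28    80   rain            90
1   Oslo    23    84    fog            94
2  Cairo     2    46  cloud            56
3   Oslo    13    10    fog            20
4   Oslo    13    39    fog            49
5   Oslo    23    60  cloud            70
6  Cairo    25     4  cloud            14
7   Oslo    22    29  cloud            39
group by cond, mean of wind_plus_10:
cond
cloud    44.750000
fog      54.333333
rain     90.000000
Name: wind_plus_10, dtype: float64
reset_index():
    cond  wind_plus_10
0  cloud     44.750000
1    fog     54.333333
2   rain     90.000000
mean of column 'wind_plus_10' → 63.0277777778

63.0277777778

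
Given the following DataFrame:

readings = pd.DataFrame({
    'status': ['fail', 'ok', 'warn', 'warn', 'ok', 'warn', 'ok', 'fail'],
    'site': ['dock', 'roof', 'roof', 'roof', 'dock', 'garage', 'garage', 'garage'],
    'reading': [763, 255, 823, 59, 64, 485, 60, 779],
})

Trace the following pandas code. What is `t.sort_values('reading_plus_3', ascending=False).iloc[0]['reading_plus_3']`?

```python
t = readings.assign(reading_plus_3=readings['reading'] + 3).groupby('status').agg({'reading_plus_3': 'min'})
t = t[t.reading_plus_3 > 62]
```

766

add column reading_plus_3 = readings['reading'] + 3:
  status    site  reading  reading_plus_3
0   fail    dock      763             766
1     ok    roof      255             258
2   warn    roof      823             826
3   warn    roof       59              62
4     ok    dock       64              67
5   warn  garage      485             488
6     ok  garage       60              63
7   fail  garage      779             782
group by status, min of reading_plus_3:
        reading_plus_3
status                
fail               766
ok                  63
warn                62
filter rows where reading_plus_3 > 62:
        reading_plus_3
status                
fail               766
ok                  63
sort by reading_plus_3 descending:
        reading_plus_3
status                
fail               766
ok                  63
Finally, value at position 0, column 'reading_plus_3' = 766.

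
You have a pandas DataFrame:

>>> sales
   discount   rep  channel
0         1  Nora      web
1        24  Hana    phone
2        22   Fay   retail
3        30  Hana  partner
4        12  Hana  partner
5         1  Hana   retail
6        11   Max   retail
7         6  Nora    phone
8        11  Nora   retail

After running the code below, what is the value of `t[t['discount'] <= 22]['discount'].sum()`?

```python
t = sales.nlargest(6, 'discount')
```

56

take 6 rows with largest discount:
   discount   rep  channel
3        30  Hana  partner
1        24  Hana    phone
2        22   Fay   retail
4        12  Hana  partner
6        11   Max   retail
8        11  Nora   retail
filter rows where discount <= 22:
   discount   rep  channel
2        22   Fay   retail
4        12  Hana  partner
6        11   Max   retail
8        11  Nora   retail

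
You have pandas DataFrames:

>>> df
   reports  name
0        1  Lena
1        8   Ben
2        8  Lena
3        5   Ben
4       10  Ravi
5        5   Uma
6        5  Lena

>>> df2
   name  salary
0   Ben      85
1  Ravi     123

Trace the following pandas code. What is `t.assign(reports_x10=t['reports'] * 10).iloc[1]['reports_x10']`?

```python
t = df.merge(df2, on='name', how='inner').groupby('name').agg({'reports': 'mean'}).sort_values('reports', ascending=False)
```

merge on 'name' (how='inner') → 3 rows:
   reports  name  salary
0        8   Ben      85
1        5   Ben      85
2       10  Ravi     123
group by name, mean of reports:
      reports
name         
Ben       6.5
Ravi     10.0
sort by reports descending:
      reports
name         
Ravi     10.0
Ben       6.5
add column reports_x10 = t['reports'] * 10:
      reports  reports_x10
name                      
Ravi     10.0        100.0
Ben       6.5         65.0
value at position 1, column 'reports_x10' → 65.0

65.0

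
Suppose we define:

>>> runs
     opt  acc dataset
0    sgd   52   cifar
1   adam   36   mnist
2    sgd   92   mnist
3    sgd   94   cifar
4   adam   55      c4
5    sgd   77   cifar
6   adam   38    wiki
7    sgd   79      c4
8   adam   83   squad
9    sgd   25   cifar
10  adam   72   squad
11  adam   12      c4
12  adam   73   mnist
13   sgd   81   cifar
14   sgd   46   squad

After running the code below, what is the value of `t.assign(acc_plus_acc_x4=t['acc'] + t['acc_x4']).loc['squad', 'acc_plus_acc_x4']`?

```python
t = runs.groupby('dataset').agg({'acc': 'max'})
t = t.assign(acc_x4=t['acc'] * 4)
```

group by dataset, max of acc:
         acc
dataset     
c4        79
cifar     94
mnist     92
squad     83
wiki      38
add column acc_x4 = t['acc'] * 4:
         acc  acc_x4
dataset             
c4        79     316
cifar     94     376
mnist     92     368
squad     83     332
wiki      38     152
add column acc_plus_acc_x4 = t['acc'] + t['acc_x4']:
         acc  acc_x4  acc_plus_acc_x4
dataset                              
c4        79     316              395
cifar     94     376              470
mnist     92     368              460
squad     83     332              415
wiki      38     152              190
Finally, value at row 'squad', column 'acc_plus_acc_x4' = 415.

415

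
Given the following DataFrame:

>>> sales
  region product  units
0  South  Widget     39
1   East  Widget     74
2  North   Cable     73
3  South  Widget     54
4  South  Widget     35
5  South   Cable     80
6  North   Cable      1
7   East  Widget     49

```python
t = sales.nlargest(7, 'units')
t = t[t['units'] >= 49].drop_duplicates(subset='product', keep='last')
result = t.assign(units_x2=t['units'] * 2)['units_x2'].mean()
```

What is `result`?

122.0

take 7 rows with largest units:
  region product  units
5  South   Cable     80
1   East  Widget     74
2  North   Cable     73
3  South  Widget     54
7   East  Widget     49
0  South  Widget     39
4  South  Widget     35
filter rows where units >= 49:
  region product  units
5  South   Cable     80
1   East  Widget     74
2  North   Cable     73
3  South  Widget     54
7   East  Widget     49
drop duplicate product (keep=last):
  region product  units
2  North   Cable     73
7   East  Widget     49
add column units_x2 = t['units'] * 2:
  region product  units  units_x2
2  North   Cable     73       146
7   East  Widget     49        98
Reading off the mean of column 'units_x2', we get 122.0.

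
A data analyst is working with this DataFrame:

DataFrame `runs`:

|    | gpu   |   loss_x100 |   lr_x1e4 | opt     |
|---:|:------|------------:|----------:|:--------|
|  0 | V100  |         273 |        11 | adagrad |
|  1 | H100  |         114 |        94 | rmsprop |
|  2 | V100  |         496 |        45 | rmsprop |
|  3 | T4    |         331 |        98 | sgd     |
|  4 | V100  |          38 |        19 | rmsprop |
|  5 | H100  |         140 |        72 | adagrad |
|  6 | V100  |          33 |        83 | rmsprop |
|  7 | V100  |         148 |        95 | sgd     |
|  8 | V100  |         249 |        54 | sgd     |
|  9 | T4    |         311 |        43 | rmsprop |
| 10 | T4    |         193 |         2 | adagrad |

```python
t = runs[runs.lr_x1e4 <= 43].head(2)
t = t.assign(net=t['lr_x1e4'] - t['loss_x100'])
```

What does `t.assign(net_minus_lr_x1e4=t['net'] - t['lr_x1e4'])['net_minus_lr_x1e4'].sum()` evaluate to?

filter rows where lr_x1e4 <= 43:
     gpu  loss_x100  lr_x1e4      opt
0   V100        273       11  adagrad
4   V100         38       19  rmsprop
9     T4        311       43  rmsprop
10    T4        193        2  adagrad
take first 2 rows:
    gpu  loss_x100  lr_x1e4      opt
0  V100        273       11  adagrad
4  V100         38       19  rmsprop
add column net = t['lr_x1e4'] - t['loss_x100']:
    gpu  loss_x100  lr_x1e4      opt  net
0  V100        273       11  adagrad -262
4  V100         38       19  rmsprop  -19
add column net_minus_lr_x1e4 = t['net'] - t['lr_x1e4']:
    gpu  loss_x100  lr_x1e4      opt  net  net_minus_lr_x1e4
0  V100        273       11  adagrad -262               -273
4  V100         38       19  rmsprop  -19                -38
Reading off the sum of column 'net_minus_lr_x1e4', we get -311.

-311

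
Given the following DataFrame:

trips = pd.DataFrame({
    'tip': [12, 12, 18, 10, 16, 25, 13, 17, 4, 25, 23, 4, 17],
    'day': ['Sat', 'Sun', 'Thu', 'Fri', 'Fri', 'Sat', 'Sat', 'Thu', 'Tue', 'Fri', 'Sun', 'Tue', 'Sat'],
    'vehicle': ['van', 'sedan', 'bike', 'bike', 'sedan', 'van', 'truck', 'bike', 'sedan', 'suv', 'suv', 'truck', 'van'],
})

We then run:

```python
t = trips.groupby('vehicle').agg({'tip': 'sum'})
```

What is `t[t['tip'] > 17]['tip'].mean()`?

group by vehicle, sum of tip:
         tip
vehicle     
bike      45
sedan     32
suv       48
truck     17
van       54
filter rows where tip > 17:
         tip
vehicle     
bike      45
sedan     32
suv       48
van       54
mean of column 'tip' → 44.75

44.75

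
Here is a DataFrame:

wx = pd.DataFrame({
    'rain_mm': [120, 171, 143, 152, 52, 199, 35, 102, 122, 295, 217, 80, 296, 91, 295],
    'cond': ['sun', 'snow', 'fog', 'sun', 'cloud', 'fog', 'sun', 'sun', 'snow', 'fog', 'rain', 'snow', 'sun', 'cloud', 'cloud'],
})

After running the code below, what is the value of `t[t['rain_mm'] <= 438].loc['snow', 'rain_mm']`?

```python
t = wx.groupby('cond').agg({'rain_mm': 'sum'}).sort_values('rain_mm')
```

373

group by cond, sum of rain_mm:
       rain_mm
cond          
cloud      438
fog        637
rain       217
snow       373
sun        705
sort by rain_mm:
       rain_mm
cond          
rain       217
snow       373
cloud      438
fog        637
sun        705
filter rows where rain_mm <= 438:
       rain_mm
cond          
rain       217
snow       373
cloud      438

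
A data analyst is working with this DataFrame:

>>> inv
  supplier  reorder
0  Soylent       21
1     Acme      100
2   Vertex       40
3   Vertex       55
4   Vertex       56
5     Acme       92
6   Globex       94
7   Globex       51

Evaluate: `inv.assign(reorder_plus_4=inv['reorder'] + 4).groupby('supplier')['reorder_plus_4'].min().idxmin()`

Soylent

add column reorder_plus_4 = inv['reorder'] + 4:
  supplier  reorder  reorder_plus_4
0  Soylent       21              25
1     Acme      100             104
2   Vertex       40              44
3   Vertex       55              59
4   Vertex       56              60
5     Acme       92              96
6   Globex       94              98
7   Globex       51              55
group by supplier, min of reorder_plus_4:
supplier
Acme       96
Globex     55
Soylent    25
Vertex     44
Name: reorder_plus_4, dtype: int64
Taking the label with the smallest value gives Soylent.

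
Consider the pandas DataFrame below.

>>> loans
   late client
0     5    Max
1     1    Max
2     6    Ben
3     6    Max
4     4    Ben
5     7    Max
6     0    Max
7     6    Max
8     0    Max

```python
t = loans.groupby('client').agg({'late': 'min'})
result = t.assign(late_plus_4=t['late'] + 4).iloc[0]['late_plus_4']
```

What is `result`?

group by client, min of late:
        late
client      
Ben        4
Max        0
add column late_plus_4 = t['late'] + 4:
        late  late_plus_4
client                   
Ben        4            8
Max        0            4
Taking the value at position 0, column 'late_plus_4' gives 8.

8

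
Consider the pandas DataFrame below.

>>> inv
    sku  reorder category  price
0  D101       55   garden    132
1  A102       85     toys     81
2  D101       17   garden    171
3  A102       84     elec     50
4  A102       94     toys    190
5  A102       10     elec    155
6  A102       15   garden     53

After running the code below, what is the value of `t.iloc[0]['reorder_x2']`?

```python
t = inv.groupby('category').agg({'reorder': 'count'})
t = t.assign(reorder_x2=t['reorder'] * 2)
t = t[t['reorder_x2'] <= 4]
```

4

group by category, count of reorder:
          reorder
category         
elec            2
garden          3
toys            2
add column reorder_x2 = t['reorder'] * 2:
          reorder  reorder_x2
category                     
elec            2           4
garden          3           6
toys            2           4
filter rows where reorder_x2 <= 4:
          reorder  reorder_x2
category                     
elec            2           4
toys            2           4
Hence 4.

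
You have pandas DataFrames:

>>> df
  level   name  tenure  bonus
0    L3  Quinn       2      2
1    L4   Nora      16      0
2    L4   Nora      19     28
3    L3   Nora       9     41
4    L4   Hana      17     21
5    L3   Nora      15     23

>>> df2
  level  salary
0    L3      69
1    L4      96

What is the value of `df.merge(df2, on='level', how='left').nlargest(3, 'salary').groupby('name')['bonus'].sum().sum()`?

merge on 'level' (how='left') → 6 rows:
  level   name  tenure  bonus  salary
0    L3  Quinn       2      2      69
1    L4   Nora      16      0      96
2    L4   Nora      19     28      96
3    L3   Nora       9     41      69
4    L4   Hana      17     21      96
5    L3   Nora      15     23      69
take 3 rows with largest salary:
  level  name  tenure  bonus  salary
1    L4  Nora      16      0      96
2    L4  Nora      19     28      96
4    L4  Hana      17     21      96
group by name, sum of bonus:
name
Hana    21
Nora    28
Name: bonus, dtype: int64
Hence 49.

49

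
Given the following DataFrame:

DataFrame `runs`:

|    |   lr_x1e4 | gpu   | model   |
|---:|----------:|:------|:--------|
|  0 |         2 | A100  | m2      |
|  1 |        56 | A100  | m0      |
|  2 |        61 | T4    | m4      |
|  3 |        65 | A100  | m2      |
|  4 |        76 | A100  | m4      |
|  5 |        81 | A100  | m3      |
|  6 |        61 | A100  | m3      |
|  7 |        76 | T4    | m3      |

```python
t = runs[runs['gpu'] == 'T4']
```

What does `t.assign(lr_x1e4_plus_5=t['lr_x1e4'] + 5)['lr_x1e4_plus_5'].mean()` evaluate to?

73.5

filter rows where gpu == 'T4':
   lr_x1e4 gpu model
2       61  T4    m4
7       76  T4    m3
add column lr_x1e4_plus_5 = t['lr_x1e4'] + 5:
   lr_x1e4 gpu model  lr_x1e4_plus_5
2       61  T4    m4              66
7       76  T4    m3              81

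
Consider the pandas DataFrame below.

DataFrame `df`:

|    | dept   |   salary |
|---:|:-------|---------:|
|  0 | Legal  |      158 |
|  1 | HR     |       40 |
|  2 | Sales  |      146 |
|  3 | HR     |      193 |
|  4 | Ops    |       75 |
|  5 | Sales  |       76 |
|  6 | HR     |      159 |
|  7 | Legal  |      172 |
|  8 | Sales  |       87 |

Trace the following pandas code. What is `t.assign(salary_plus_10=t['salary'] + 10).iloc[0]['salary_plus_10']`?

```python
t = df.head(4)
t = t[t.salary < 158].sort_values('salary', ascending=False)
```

156

take first 4 rows:
    dept  salary
0  Legal     158
1     HR      40
2  Sales     146
3     HR     193
filter rows where salary < 158:
    dept  salary
1     HR      40
2  Sales     146
sort by salary descending:
    dept  salary
2  Sales     146
1     HR      40
add column salary_plus_10 = t['salary'] + 10:
    dept  salary  salary_plus_10
2  Sales     146             156
1     HR      40              50
The value at position 0, column 'salary_plus_10' is 156.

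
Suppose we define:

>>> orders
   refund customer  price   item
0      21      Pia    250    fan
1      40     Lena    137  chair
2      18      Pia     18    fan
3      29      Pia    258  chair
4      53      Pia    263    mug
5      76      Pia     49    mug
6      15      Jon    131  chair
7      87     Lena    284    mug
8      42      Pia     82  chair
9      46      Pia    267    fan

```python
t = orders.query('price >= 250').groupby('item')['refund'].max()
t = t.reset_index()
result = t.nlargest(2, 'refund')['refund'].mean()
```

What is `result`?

66.5

filter rows where price >= 250:
   refund customer  price   item
0      21      Pia    250    fan
3      29      Pia    258  chair
4      53      Pia    263    mug
7      87     Lena    284    mug
9      46      Pia    267    fan
group by item, max of refund:
item
chair    29
fan      46
mug      87
Name: refund, dtype: int64
reset_index():
    item  refund
0  chair      29
1    fan      46
2    mug      87
take 2 rows with largest refund:
  item  refund
2  mug      87
1  fan      46
Finally, mean of column 'refund' = 66.5.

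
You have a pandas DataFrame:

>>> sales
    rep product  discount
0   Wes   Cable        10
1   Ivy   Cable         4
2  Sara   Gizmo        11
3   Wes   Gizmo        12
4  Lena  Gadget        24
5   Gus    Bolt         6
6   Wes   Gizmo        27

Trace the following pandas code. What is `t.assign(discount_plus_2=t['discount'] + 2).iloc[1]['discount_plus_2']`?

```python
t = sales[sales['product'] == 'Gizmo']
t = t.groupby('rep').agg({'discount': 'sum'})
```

filter rows where product == 'Gizmo':
    rep product  discount
2  Sara   Gizmo        11
3   Wes   Gizmo        12
6   Wes   Gizmo        27
group by rep, sum of discount:
      discount
rep           
Sara        11
Wes         39
add column discount_plus_2 = t['discount'] + 2:
      discount  discount_plus_2
rep                            
Sara        11               13
Wes         39               41

41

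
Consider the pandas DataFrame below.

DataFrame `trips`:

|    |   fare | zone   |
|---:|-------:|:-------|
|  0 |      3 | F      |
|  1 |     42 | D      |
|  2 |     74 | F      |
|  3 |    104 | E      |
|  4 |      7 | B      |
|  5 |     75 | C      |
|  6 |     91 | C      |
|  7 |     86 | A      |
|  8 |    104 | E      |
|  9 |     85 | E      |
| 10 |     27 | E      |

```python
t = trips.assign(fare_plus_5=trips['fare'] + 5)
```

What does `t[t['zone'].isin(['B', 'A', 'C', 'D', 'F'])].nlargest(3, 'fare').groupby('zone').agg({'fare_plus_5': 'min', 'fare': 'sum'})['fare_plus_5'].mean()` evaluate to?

85.5

add column fare_plus_5 = trips['fare'] + 5:
    fare zone  fare_plus_5
0      3    F            8
1     42    D           47
2     74    F           79
3    104    E          109
4      7    B           12
5     75    C           80
6     91    C           96
7     86    A           91
8    104    E          109
9     85    E           90
10    27    E           32
filter rows where zone in ['B', 'A', 'C', 'D', 'F']:
   fare zone  fare_plus_5
0     3    F            8
1    42    D           47
2    74    F           79
4     7    B           12
5    75    C           80
6    91    C           96
7    86    A           91
take 3 rows with largest fare:
   fare zone  fare_plus_5
6    91    C           96
7    86    A           91
5    75    C           80
group by zone: min(fare_plus_5), sum(fare):
      fare_plus_5  fare
zone                   
A              91    86
C              80   166
So mean() = 85.5.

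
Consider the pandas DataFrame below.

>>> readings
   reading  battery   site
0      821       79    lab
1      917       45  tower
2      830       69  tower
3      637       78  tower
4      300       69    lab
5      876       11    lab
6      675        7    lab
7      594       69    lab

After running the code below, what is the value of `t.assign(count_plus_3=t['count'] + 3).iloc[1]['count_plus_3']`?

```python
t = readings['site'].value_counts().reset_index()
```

6

value_counts of site:
site
lab      5
tower    3
Name: count, dtype: int64
reset_index():
    site  count
0    lab      5
1  tower      3
add column count_plus_3 = t['count'] + 3:
    site  count  count_plus_3
0    lab      5             8
1  tower      3             6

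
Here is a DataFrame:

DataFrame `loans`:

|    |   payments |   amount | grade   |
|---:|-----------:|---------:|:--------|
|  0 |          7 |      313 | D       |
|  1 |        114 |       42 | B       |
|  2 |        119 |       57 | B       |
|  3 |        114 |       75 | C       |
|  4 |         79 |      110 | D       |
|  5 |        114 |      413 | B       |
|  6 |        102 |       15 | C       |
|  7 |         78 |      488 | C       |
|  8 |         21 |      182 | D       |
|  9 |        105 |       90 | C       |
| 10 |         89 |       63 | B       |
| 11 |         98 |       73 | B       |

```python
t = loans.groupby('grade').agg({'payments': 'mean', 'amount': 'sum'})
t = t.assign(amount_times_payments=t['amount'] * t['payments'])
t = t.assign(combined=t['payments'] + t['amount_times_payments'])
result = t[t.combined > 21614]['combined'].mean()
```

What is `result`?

group by grade: mean(payments), sum(amount):
         payments  amount
grade                    
B      106.800000     648
C       99.750000     668
D       35.666667     605
add column amount_times_payments = t['amount'] * t['payments']:
         payments  amount  amount_times_payments
grade                                           
B      106.800000     648           69206.400000
C       99.750000     668           66633.000000
D       35.666667     605           21578.333333
add column combined = t['payments'] + t['amount_times_payments']:
         payments  amount  amount_times_payments  combined
grade                                                     
B      106.800000     648           69206.400000  69313.20
C       99.750000     668           66633.000000  66732.75
D       35.666667     605           21578.333333  21614.00
filter rows where combined > 21614:
       payments  amount  amount_times_payments  combined
grade                                                   
B        106.80     648                69206.4  69313.20
C         99.75     668                66633.0  66732.75
Finally, mean of column 'combined' = 68022.975.

68022.975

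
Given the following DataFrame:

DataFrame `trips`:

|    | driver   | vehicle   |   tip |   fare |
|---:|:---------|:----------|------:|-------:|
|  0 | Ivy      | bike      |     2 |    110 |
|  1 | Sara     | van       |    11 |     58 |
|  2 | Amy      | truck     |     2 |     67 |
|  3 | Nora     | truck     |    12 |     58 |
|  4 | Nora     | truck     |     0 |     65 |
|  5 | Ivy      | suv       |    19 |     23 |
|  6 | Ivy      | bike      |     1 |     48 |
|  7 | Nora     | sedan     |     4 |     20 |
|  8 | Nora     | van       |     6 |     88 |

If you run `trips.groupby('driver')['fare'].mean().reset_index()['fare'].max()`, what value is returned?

67.0

group by driver, mean of fare:
driver
Amy     67.000000
Ivy     60.333333
Nora    57.750000
Sara    58.000000
Name: fare, dtype: float64
reset_index():
  driver       fare
0    Amy  67.000000
1    Ivy  60.333333
2   Nora  57.750000
3   Sara  58.000000
The max of column 'fare' is 67.0.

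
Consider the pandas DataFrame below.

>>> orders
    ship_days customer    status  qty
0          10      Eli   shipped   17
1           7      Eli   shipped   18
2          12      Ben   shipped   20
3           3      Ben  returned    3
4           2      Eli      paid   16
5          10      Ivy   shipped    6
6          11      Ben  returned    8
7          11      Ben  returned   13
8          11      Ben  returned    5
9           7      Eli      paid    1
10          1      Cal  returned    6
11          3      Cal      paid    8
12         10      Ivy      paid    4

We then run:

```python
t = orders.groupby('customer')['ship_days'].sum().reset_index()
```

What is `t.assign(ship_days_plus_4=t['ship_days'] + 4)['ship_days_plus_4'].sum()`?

group by customer, sum of ship_days:
customer
Ben    48
Cal     4
Eli    26
Ivy    20
Name: ship_days, dtype: int64
reset_index():
  customer  ship_days
0      Ben         48
1      Cal          4
2      Eli         26
3      Ivy         20
add column ship_days_plus_4 = t['ship_days'] + 4:
  customer  ship_days  ship_days_plus_4
0      Ben         48                52
1      Cal          4                 8
2      Eli         26                30
3      Ivy         20                24
So sum() = 114.

114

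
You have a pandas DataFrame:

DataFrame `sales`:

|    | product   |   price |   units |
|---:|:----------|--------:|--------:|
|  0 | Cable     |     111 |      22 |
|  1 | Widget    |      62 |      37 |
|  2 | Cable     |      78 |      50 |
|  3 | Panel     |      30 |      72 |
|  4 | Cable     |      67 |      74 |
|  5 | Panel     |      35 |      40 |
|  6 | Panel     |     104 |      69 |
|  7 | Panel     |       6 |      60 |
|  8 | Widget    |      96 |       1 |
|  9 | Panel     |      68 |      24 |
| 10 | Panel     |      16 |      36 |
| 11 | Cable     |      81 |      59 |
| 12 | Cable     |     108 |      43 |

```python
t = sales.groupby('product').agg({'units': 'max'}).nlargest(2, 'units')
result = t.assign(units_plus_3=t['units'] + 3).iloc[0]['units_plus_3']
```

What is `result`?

77

group by product, max of units:
         units
product       
Cable       74
Panel       72
Widget      37
take 2 rows with largest units:
         units
product       
Cable       74
Panel       72
add column units_plus_3 = t['units'] + 3:
         units  units_plus_3
product                     
Cable       74            77
Panel       72            75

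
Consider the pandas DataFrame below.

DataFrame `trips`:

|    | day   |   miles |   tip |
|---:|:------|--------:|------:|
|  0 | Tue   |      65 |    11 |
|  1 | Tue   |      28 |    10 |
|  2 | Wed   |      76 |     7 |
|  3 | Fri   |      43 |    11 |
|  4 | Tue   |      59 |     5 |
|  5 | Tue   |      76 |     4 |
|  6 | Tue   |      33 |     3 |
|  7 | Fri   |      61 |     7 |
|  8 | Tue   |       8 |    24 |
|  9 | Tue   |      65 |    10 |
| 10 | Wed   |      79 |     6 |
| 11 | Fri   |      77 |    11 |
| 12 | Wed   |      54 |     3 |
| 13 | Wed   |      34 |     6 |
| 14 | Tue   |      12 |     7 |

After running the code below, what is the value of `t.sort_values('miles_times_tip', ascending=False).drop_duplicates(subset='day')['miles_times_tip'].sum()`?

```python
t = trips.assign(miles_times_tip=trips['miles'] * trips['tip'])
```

2094

add column miles_times_tip = trips['miles'] * trips['tip']:
    day  miles  tip  miles_times_tip
0   Tue     65   11              715
1   Tue     28   10              280
2   Wed     76    7              532
3   Fri     43   11              473
4   Tue     59    5              295
5   Tue     76    4              304
6   Tue     33    3               99
7   Fri     61    7              427
8   Tue      8   24              192
9   Tue     65   10              650
10  Wed     79    6              474
11  Fri     77   11              847
12  Wed     54    3              162
13  Wed     34    6              204
14  Tue     12    7               84
sort by miles_times_tip descending:
    day  miles  tip  miles_times_tip
11  Fri     77   11              847
0   Tue     65   11              715
9   Tue     65   10              650
2   Wed     76    7              532
10  Wed     79    6              474
3   Fri     43   11              473
7   Fri     61    7              427
5   Tue     76    4              304
4   Tue     59    5              295
1   Tue     28   10              280
13  Wed     34    6              204
8   Tue      8   24              192
12  Wed     54    3              162
6   Tue     33    3               99
14  Tue     12    7               84
drop duplicate day (keep=first):
    day  miles  tip  miles_times_tip
11  Fri     77   11              847
0   Tue     65   11              715
2   Wed     76    7              532
The sum of column 'miles_times_tip' is 2094.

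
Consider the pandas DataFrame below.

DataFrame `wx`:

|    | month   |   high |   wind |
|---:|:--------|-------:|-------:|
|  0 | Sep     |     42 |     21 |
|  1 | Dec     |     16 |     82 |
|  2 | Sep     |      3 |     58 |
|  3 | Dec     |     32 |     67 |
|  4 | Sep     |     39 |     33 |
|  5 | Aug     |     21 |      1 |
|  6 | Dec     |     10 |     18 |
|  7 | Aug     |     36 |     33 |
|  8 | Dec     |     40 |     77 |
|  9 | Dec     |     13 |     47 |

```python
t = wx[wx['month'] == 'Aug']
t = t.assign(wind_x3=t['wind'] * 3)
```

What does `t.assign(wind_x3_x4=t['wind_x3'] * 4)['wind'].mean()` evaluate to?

filter rows where month == 'Aug':
  month  high  wind
5   Aug    21     1
7   Aug    36    33
add column wind_x3 = t['wind'] * 3:
  month  high  wind  wind_x3
5   Aug    21     1        3
7   Aug    36    33       99
add column wind_x3_x4 = t['wind_x3'] * 4:
  month  high  wind  wind_x3  wind_x3_x4
5   Aug    21     1        3          12
7   Aug    36    33       99         396

17.0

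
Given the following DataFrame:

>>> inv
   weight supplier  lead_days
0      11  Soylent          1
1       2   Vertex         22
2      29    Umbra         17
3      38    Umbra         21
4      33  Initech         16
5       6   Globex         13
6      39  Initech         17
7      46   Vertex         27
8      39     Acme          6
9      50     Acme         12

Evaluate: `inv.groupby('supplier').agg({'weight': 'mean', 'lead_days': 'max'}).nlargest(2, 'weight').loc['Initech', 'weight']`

36.0

group by supplier: mean(weight), max(lead_days):
          weight  lead_days
supplier                   
Acme        44.5         12
Globex       6.0         13
Initech     36.0         17
Soylent     11.0          1
Umbra       33.5         21
Vertex      24.0         27
take 2 rows with largest weight:
          weight  lead_days
supplier                   
Acme        44.5         12
Initech     36.0         17
Taking the value at row 'Initech', column 'weight' gives 36.0.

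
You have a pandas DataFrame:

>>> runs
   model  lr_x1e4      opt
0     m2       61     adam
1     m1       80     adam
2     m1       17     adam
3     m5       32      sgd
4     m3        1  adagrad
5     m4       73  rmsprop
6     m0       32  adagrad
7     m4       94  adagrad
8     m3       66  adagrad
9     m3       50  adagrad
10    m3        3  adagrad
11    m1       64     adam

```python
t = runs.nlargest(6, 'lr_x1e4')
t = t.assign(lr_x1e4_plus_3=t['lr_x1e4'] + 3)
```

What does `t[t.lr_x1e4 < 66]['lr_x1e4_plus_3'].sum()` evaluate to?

131

take 6 rows with largest lr_x1e4:
   model  lr_x1e4      opt
7     m4       94  adagrad
1     m1       80     adam
5     m4       73  rmsprop
8     m3       66  adagrad
11    m1       64     adam
0     m2       61     adam
add column lr_x1e4_plus_3 = t['lr_x1e4'] + 3:
   model  lr_x1e4      opt  lr_x1e4_plus_3
7     m4       94  adagrad              97
1     m1       80     adam              83
5     m4       73  rmsprop              76
8     m3       66  adagrad              69
11    m1       64     adam              67
0     m2       61     adam              64
filter rows where lr_x1e4 < 66:
   model  lr_x1e4   opt  lr_x1e4_plus_3
11    m1       64  adam              67
0     m2       61  adam              64
Then the sum of column 'lr_x1e4_plus_3': 131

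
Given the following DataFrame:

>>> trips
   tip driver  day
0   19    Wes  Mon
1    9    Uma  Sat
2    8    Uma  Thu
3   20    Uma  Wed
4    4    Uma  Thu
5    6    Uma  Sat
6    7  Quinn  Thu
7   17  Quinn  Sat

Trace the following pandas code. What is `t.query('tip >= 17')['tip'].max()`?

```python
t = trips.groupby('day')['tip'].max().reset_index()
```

group by day, max of tip:
day
Mon    19
Sat    17
Thu     8
Wed    20
Name: tip, dtype: int64
reset_index():
   day  tip
0  Mon   19
1  Sat   17
2  Thu    8
3  Wed   20
filter rows where tip >= 17:
   day  tip
0  Mon   19
1  Sat   17
3  Wed   20

20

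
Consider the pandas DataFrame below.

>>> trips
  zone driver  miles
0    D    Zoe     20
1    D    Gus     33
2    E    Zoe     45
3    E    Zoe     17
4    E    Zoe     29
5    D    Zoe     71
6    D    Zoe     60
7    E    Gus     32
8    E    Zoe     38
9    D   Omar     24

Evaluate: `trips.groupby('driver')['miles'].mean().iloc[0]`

group by driver, mean of miles:
driver
Gus     32.5
Omar    24.0
Zoe     40.0
Name: miles, dtype: float64
So iloc[0] = 32.5.

32.5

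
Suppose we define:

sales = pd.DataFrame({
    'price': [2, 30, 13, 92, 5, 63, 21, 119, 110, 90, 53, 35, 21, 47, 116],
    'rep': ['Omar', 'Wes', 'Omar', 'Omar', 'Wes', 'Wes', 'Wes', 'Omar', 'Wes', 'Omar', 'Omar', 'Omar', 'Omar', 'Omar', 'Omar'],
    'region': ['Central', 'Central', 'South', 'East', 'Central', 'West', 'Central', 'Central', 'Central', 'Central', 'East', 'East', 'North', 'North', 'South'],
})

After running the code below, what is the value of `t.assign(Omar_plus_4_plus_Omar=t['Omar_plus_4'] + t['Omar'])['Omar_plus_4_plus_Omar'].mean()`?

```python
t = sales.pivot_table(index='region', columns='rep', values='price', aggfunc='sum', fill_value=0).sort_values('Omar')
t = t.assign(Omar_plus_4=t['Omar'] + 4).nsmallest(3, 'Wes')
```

255.333333333

pivot: rows=region, cols=rep, sum(price):
rep      Omar  Wes
region            
Central   211  166
East      180    0
North      68    0
South     129    0
West        0   63
sort by Omar:
rep      Omar  Wes
region            
West        0   63
North      68    0
South     129    0
East      180    0
Central   211  166
add column Omar_plus_4 = t['Omar'] + 4:
rep      Omar  Wes  Omar_plus_4
region                         
West        0   63            4
North      68    0           72
South     129    0          133
East      180    0          184
Central   211  166          215
take 3 rows with smallest Wes:
rep     Omar  Wes  Omar_plus_4
region                        
North     68    0           72
South    129    0          133
East     180    0          184
add column Omar_plus_4_plus_Omar = t['Omar_plus_4'] + t['Omar']:
rep     Omar  Wes  Omar_plus_4  Omar_plus_4_plus_Omar
region                                               
North     68    0           72                    140
South    129    0          133                    262
East     180    0          184                    364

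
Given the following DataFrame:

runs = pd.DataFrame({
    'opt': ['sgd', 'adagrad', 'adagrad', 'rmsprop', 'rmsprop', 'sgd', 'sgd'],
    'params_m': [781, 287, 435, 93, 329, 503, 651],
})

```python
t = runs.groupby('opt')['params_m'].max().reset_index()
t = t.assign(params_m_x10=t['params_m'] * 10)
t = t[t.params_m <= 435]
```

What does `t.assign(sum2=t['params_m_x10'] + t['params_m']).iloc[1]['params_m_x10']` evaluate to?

group by opt, max of params_m:
opt
adagrad    435
rmsprop    329
sgd        781
Name: params_m, dtype: int64
reset_index():
       opt  params_m
0  adagrad       435
1  rmsprop       329
2      sgd       781
add column params_m_x10 = t['params_m'] * 10:
       opt  params_m  params_m_x10
0  adagrad       435          4350
1  rmsprop       329          3290
2      sgd       781          7810
filter rows where params_m <= 435:
       opt  params_m  params_m_x10
0  adagrad       435          4350
1  rmsprop       329          3290
add column sum2 = t['params_m_x10'] + t['params_m']:
       opt  params_m  params_m_x10  sum2
0  adagrad       435          4350  4785
1  rmsprop       329          3290  3619
value at position 1, column 'params_m_x10' → 3290

3290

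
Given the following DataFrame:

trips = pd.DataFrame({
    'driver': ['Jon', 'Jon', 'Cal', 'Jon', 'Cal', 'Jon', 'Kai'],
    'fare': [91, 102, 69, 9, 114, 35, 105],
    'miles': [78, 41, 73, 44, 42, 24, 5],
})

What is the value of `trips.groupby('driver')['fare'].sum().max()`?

237

group by driver, sum of fare:
driver
Cal    183
Jon    237
Kai    105
Name: fare, dtype: int64
max of the resulting series → 237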